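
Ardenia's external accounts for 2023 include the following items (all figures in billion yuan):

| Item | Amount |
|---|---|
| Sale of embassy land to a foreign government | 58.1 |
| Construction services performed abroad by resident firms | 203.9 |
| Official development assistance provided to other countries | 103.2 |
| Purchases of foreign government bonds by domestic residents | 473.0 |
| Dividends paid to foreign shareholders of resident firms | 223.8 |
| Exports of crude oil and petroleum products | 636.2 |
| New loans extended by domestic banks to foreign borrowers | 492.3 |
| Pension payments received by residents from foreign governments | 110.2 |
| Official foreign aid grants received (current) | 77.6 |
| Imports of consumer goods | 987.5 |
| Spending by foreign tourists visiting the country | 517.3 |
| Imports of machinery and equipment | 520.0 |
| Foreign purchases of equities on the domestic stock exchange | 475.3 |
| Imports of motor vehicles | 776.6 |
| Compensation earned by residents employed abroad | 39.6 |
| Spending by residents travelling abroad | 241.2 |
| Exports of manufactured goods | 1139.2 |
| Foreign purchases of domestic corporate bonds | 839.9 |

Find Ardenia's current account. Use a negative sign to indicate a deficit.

Goods: -987.5 - 776.6 + 636.2 - 520.0 + 1139.2 = -508.7
Services: -241.2 + 203.9 + 517.3 = 480.0
Primary income: 39.6 - 223.8 = -184.2
Secondary income: -103.2 + 77.6 + 110.2 = 84.6
Current account = (-508.7) + 480.0 + (-184.2) + 84.6 = -128.3
(Excluded from the current account — capital account: sale of embassy land to a foreign government 58.1; financial account: purchases of foreign government bonds by domestic residents 473.0, new loans extended by domestic banks to foreign borrowers 492.3, foreign purchases of equities on the domestic stock exchange 475.3, foreign purchases of domestic corporate bonds 839.9.)

-128.3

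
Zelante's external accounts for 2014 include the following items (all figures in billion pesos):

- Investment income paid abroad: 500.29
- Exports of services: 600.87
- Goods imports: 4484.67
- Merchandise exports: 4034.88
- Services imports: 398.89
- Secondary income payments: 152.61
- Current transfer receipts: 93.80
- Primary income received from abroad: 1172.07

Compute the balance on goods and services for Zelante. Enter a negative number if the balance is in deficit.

Goods balance = 4034.88 - 4484.67 = -449.79
Services balance = 600.87 - 398.89 = 201.98
Trade balance (goods + services) = -449.79 + 201.98 = -247.81

-247.81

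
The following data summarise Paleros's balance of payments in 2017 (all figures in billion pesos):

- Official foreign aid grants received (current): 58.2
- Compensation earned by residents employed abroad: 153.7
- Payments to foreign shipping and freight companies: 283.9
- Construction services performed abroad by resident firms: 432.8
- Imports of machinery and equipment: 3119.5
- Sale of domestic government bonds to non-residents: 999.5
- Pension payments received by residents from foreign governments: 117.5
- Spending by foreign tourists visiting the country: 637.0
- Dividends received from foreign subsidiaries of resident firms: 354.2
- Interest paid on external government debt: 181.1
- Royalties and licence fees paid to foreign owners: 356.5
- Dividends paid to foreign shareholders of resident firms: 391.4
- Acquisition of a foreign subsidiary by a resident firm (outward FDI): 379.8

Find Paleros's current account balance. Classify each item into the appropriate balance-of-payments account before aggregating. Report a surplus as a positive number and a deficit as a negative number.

-2579.0

Goods: -3119.5
Services: -356.5 + 637.0 + 432.8 - 283.9 = 429.4
Primary income: -391.4 - 181.1 + 354.2 + 153.7 = -64.6
Secondary income: 117.5 + 58.2 = 175.7
Current account = (-3119.5) + 429.4 + (-64.6) + 175.7 = -2579.0
(Excluded from the current account — financial account: sale of domestic government bonds to non-residents 999.5, acquisition of a foreign subsidiary by a resident firm (outward FDI) 379.8.)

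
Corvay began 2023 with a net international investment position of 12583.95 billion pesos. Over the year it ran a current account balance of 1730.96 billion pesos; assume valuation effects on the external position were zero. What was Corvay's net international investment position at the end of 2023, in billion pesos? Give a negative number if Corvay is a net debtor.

With no valuation effects, change in NIIP = current account = 1730.96
End-of-year NIIP = 12583.95 + 1730.96 = 14314.91

14314.91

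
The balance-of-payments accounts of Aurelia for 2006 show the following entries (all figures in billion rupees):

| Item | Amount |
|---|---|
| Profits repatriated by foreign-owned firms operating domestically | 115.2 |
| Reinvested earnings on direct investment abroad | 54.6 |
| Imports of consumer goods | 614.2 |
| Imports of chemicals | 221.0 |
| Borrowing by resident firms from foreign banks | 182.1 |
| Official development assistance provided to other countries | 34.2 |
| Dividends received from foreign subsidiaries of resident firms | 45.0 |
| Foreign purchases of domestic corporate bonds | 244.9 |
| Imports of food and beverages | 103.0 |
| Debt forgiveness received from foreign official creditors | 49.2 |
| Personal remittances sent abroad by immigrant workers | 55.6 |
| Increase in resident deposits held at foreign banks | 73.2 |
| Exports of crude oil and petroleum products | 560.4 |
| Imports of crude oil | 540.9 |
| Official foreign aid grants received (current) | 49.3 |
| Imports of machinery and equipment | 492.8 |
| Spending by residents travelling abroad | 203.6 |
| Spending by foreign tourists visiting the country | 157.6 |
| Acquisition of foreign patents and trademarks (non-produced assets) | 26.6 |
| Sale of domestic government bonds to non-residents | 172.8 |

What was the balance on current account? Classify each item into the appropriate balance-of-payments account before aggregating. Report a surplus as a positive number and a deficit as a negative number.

Goods: -103.0 - 221.0 + 560.4 - 614.2 - 492.8 - 540.9 = -1411.5
Services: 157.6 - 203.6 = -46.0
Primary income: 45.0 - 115.2 + 54.6 = -15.6
Secondary income: 49.3 - 55.6 - 34.2 = -40.5
Current account = (-1411.5) + (-46.0) + (-15.6) + (-40.5) = -1513.6
(Excluded from the current account — financial account: borrowing by resident firms from foreign banks 182.1, foreign purchases of domestic corporate bonds 244.9, increase in resident deposits held at foreign banks 73.2, sale of domestic government bonds to non-residents 172.8; capital account: debt forgiveness received from foreign official creditors 49.2, acquisition of foreign patents and trademarks (non-produced assets) 26.6.)

-1513.6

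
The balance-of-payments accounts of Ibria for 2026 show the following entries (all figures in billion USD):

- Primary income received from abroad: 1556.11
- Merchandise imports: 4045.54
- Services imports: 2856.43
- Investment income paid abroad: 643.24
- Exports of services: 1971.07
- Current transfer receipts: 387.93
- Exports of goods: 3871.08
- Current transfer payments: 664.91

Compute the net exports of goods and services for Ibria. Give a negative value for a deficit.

Goods balance = 3871.08 - 4045.54 = -174.46
Services balance = 1971.07 - 2856.43 = -885.36
Trade balance (goods + services) = -174.46 + (-885.36) = -1059.82

-1059.82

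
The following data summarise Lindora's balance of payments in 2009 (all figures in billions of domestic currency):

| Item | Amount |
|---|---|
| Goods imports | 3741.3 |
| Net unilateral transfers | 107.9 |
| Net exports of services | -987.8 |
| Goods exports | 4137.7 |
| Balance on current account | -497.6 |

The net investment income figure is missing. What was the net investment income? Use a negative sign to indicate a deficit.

Current account = goods balance + services balance + net primary income + net secondary income
Sum of the known components = -483.5
Net investment income = CA - (known components) = -497.6 - (-483.5) = -14.1

-14.1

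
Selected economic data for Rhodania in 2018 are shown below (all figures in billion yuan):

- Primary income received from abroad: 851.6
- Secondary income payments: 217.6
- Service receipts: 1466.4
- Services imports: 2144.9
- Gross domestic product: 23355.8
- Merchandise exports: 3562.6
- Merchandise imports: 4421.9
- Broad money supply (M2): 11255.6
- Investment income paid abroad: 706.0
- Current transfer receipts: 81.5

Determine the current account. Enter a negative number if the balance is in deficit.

-1528.3

Goods balance = 3562.6 - 4421.9 = -859.3
Services balance = 1466.4 - 2144.9 = -678.5
Trade balance (goods + services) = -859.3 + (-678.5) = -1537.8
Net primary income = 851.6 - 706.0 = 145.6
Net secondary income = 81.5 - 217.6 = -136.1
Current account = -1537.8 + 145.6 + (-136.1) = -1528.3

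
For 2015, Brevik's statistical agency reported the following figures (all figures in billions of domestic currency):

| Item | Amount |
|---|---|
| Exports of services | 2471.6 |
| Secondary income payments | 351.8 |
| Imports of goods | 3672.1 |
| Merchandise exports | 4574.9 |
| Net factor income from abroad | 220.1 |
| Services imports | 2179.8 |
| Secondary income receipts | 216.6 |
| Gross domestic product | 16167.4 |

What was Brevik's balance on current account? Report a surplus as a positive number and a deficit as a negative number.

Goods balance = 4574.9 - 3672.1 = 902.8
Services balance = 2471.6 - 2179.8 = 291.8
Trade balance (goods + services) = 902.8 + 291.8 = 1194.6
Net primary income = 220.1
Net secondary income = 216.6 - 351.8 = -135.2
Current account = 1194.6 + 220.1 + (-135.2) = 1279.5

1279.5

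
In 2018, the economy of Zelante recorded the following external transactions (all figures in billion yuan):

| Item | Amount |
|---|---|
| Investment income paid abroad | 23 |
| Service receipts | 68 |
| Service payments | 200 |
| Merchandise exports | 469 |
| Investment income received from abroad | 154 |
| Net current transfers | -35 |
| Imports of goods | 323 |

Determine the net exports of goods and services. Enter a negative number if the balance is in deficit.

Goods balance = 469 - 323 = 146
Services balance = 68 - 200 = -132
Trade balance (goods + services) = 146 + (-132) = 14

14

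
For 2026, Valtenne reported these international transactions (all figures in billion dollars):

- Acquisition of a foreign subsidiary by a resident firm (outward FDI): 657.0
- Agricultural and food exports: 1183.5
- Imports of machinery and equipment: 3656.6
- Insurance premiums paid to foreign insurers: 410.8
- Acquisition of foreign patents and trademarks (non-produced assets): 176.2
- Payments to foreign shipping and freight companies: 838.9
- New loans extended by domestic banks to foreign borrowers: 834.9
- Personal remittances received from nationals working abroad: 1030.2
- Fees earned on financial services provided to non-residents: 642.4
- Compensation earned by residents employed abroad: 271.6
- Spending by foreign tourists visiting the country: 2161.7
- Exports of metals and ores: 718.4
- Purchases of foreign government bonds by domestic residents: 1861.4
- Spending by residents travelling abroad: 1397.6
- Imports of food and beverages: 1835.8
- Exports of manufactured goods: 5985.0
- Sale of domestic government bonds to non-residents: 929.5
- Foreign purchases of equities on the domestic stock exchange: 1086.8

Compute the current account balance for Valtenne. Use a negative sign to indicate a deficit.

3853.1

Goods: -1835.8 - 3656.6 + 718.4 + 1183.5 + 5985.0 = 2394.5
Services: -838.9 + 2161.7 + 642.4 - 1397.6 - 410.8 = 156.8
Primary income: 271.6
Secondary income: 1030.2
Current account = 2394.5 + 156.8 + 271.6 + 1030.2 = 3853.1
(Excluded from the current account — financial account: acquisition of a foreign subsidiary by a resident firm (outward FDI) 657.0, new loans extended by domestic banks to foreign borrowers 834.9, purchases of foreign government bonds by domestic residents 1861.4, sale of domestic government bonds to non-residents 929.5, foreign purchases of equities on the domestic stock exchange 1086.8; capital account: acquisition of foreign patents and trademarks (non-produced assets) 176.2.)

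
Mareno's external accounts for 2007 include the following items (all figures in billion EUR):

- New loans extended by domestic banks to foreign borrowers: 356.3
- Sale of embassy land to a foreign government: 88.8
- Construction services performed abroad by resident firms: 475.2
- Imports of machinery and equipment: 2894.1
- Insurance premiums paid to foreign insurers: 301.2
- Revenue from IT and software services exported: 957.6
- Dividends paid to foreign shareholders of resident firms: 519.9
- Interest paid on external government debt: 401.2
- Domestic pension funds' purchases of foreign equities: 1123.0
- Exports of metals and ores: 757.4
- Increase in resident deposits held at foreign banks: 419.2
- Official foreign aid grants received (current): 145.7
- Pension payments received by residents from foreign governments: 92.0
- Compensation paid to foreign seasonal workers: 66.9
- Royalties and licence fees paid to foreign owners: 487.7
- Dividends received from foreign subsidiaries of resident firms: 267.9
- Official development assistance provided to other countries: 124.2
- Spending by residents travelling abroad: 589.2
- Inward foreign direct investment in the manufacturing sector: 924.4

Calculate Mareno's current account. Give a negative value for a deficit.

Goods: 757.4 - 2894.1 = -2136.7
Services: -487.7 + 957.6 + 475.2 - 301.2 - 589.2 = 54.7
Primary income: 267.9 - 519.9 - 401.2 - 66.9 = -720.1
Secondary income: 92.0 - 124.2 + 145.7 = 113.5
Current account = (-2136.7) + 54.7 + (-720.1) + 113.5 = -2688.6
(Excluded from the current account — financial account: new loans extended by domestic banks to foreign borrowers 356.3, domestic pension funds' purchases of foreign equities 1123.0, increase in resident deposits held at foreign banks 419.2, inward foreign direct investment in the manufacturing sector 924.4; capital account: sale of embassy land to a foreign government 88.8.)

-2688.6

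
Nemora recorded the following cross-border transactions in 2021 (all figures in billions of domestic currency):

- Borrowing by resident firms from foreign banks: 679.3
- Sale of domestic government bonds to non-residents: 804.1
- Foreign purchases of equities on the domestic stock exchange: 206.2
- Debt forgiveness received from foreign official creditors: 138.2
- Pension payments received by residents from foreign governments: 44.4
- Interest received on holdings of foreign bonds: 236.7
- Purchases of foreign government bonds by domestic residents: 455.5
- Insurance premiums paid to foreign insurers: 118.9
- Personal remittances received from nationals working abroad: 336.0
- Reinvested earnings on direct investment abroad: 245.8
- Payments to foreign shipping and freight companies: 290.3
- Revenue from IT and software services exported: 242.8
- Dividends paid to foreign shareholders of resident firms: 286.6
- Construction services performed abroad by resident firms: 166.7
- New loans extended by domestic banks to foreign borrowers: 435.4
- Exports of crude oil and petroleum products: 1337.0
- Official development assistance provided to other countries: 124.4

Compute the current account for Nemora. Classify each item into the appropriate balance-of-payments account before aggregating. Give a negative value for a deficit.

1789.2

Goods: 1337.0
Services: 242.8 - 118.9 - 290.3 + 166.7 = 0.3
Primary income: 236.7 - 286.6 + 245.8 = 195.9
Secondary income: 44.4 + 336.0 - 124.4 = 256.0
Current account = 1337.0 + 0.3 + 195.9 + 256.0 = 1789.2
(Excluded from the current account — financial account: borrowing by resident firms from foreign banks 679.3, sale of domestic government bonds to non-residents 804.1, foreign purchases of equities on the domestic stock exchange 206.2, purchases of foreign government bonds by domestic residents 455.5, new loans extended by domestic banks to foreign borrowers 435.4; capital account: debt forgiveness received from foreign official creditors 138.2.)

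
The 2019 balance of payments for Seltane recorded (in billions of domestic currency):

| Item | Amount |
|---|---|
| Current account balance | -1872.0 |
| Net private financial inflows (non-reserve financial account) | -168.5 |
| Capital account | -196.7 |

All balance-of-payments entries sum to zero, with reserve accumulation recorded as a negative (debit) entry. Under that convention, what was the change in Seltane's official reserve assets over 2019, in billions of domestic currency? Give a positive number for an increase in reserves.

Official reserve transactions balance = -((-1872.0) + (-196.7) + (-168.5)) = 2237.2
An accumulation of reserves is recorded as a debit (negative entry), so the change in the stock of reserves is the negative of that balance.
Change in official reserves = -(2237.2) = -2237.2

-2237.2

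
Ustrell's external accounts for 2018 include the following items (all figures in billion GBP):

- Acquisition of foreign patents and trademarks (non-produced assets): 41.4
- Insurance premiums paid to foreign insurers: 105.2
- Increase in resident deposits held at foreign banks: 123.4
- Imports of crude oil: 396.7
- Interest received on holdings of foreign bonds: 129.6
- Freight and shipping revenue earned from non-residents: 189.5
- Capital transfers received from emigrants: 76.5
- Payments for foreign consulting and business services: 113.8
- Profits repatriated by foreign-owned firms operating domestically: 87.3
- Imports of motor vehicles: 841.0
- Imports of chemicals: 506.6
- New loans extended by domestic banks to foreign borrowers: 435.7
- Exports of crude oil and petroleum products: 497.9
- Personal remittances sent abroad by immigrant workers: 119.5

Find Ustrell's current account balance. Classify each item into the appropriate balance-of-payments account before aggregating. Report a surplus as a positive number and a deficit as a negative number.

-1353.1

Goods: -841.0 - 506.6 + 497.9 - 396.7 = -1246.4
Services: 189.5 - 105.2 - 113.8 = -29.5
Primary income: -87.3 + 129.6 = 42.3
Secondary income: -119.5
Current account = (-1246.4) + (-29.5) + 42.3 + (-119.5) = -1353.1
(Excluded from the current account — capital account: acquisition of foreign patents and trademarks (non-produced assets) 41.4, capital transfers received from emigrants 76.5; financial account: increase in resident deposits held at foreign banks 123.4, new loans extended by domestic banks to foreign borrowers 435.7.)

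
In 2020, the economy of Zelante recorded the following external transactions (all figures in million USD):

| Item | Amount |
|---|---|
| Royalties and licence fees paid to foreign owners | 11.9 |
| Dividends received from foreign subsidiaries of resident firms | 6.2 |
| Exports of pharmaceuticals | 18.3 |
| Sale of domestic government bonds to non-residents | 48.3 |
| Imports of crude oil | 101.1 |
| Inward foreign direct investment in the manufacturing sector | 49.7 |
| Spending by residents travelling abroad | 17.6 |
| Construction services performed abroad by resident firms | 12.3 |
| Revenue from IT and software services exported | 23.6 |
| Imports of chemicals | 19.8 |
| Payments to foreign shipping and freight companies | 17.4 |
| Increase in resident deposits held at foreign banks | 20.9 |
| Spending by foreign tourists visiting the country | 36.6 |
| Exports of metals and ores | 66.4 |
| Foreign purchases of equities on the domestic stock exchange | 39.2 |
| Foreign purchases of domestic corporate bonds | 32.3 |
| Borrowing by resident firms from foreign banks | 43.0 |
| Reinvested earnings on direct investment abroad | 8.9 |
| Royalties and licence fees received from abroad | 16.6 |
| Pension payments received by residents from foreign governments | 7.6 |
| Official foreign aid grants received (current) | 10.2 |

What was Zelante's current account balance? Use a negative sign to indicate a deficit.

38.9

Goods: -19.8 + 18.3 - 101.1 + 66.4 = -36.2
Services: 23.6 - 17.4 + 16.6 - 11.9 + 12.3 - 17.6 + 36.6 = 42.2
Primary income: 6.2 + 8.9 = 15.1
Secondary income: 10.2 + 7.6 = 17.8
Current account = (-36.2) + 42.2 + 15.1 + 17.8 = 38.9
(Excluded from the current account — financial account: sale of domestic government bonds to non-residents 48.3, inward foreign direct investment in the manufacturing sector 49.7, increase in resident deposits held at foreign banks 20.9, foreign purchases of equities on the domestic stock exchange 39.2, foreign purchases of domestic corporate bonds 32.3, borrowing by resident firms from foreign banks 43.0.)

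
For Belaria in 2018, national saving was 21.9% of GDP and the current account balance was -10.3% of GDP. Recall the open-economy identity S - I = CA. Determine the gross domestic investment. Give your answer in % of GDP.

32.2

I = S - CA = 21.9 - (-10.3) = 32.2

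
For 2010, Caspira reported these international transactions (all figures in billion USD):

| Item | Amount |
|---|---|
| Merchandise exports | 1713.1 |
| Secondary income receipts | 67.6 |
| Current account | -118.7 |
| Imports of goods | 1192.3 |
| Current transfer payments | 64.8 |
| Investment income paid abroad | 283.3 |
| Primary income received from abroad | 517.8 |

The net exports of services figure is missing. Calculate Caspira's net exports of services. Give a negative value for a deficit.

-876.8

Current account = goods balance + services balance + net primary income + net secondary income
Sum of the known components = 758.1
Net exports of services = CA - (known components) = -118.7 - 758.1 = -876.8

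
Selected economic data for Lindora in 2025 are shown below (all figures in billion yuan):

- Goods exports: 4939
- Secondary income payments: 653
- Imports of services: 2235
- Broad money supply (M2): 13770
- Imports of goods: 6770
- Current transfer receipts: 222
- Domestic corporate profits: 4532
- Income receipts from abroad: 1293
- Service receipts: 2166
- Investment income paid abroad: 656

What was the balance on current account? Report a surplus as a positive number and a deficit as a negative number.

Goods balance = 4939 - 6770 = -1831
Services balance = 2166 - 2235 = -69
Trade balance (goods + services) = -1831 + (-69) = -1900
Net primary income = 1293 - 656 = 637
Net secondary income = 222 - 653 = -431
Current account = -1900 + 637 + (-431) = -1694

-1694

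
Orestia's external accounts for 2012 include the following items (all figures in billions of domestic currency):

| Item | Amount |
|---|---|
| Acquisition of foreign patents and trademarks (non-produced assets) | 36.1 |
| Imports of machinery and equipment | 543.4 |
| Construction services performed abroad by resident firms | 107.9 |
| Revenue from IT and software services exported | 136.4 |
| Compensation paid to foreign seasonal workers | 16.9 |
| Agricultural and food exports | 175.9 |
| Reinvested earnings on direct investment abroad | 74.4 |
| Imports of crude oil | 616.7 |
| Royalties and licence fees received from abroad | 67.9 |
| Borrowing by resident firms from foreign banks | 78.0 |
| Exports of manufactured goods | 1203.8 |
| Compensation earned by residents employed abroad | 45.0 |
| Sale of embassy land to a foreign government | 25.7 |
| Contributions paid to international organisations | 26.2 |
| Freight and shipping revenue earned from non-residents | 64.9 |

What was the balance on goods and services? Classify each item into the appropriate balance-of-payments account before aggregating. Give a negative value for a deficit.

596.7

Goods: -543.4 + 1203.8 - 616.7 + 175.9 = 219.6
Services: 136.4 + 64.9 + 67.9 + 107.9 = 377.1
Trade balance = 219.6 + 377.1 = 596.7
(Excluded from the trade balance — capital account: acquisition of foreign patents and trademarks (non-produced assets) 36.1, sale of embassy land to a foreign government 25.7; primary income: compensation paid to foreign seasonal workers 16.9, reinvested earnings on direct investment abroad 74.4, compensation earned by residents employed abroad 45.0; financial account: borrowing by resident firms from foreign banks 78.0; secondary income: contributions paid to international organisations 26.2.)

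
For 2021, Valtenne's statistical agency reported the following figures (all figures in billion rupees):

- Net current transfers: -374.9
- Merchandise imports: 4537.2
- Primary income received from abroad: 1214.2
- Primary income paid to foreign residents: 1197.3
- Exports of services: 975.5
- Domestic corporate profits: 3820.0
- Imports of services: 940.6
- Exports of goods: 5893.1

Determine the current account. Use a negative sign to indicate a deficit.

Goods balance = 5893.1 - 4537.2 = 1355.9
Services balance = 975.5 - 940.6 = 34.9
Trade balance (goods + services) = 1355.9 + 34.9 = 1390.8
Net primary income = 1214.2 - 1197.3 = 16.9
Net secondary income = -374.9
Current account = 1390.8 + 16.9 + (-374.9) = 1032.8

1032.8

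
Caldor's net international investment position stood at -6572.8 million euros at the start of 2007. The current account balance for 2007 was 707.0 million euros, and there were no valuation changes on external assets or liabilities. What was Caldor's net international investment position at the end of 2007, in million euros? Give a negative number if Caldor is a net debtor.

With no valuation effects, change in NIIP = current account = 707.0
End-of-year NIIP = -6572.8 + 707.0 = -5865.8

-5865.8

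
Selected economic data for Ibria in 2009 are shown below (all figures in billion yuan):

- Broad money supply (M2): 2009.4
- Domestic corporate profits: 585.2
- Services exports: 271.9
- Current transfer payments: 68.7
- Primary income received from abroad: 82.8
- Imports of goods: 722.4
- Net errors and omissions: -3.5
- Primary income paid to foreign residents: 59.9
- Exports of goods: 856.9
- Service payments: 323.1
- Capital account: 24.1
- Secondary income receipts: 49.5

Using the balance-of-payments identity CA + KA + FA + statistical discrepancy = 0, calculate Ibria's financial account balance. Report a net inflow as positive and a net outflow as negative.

Goods balance = 856.9 - 722.4 = 134.5
Services balance = 271.9 - 323.1 = -51.2
Trade balance (goods + services) = 134.5 + (-51.2) = 83.3
Net primary income = 82.8 - 59.9 = 22.9
Net secondary income = 49.5 - 68.7 = -19.2
Current account = 83.3 + 22.9 + (-19.2) = 87.0
Financial account = -(87.0 + 24.1 + (-3.5)) = -107.6

-107.6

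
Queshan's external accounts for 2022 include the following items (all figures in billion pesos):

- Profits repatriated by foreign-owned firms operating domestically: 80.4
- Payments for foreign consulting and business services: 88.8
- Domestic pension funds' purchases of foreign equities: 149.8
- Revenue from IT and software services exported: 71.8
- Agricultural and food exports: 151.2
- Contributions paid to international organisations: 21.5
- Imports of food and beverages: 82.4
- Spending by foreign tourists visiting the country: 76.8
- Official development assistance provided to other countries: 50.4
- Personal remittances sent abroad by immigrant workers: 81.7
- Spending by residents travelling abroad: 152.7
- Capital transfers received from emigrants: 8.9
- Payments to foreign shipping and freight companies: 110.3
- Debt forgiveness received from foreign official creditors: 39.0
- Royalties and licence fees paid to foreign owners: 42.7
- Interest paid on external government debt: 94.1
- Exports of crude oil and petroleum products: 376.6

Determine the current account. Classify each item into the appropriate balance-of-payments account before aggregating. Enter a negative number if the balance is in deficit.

-128.6

Goods: 151.2 + 376.6 - 82.4 = 445.4
Services: 76.8 + 71.8 - 88.8 - 42.7 - 152.7 - 110.3 = -245.9
Primary income: -80.4 - 94.1 = -174.5
Secondary income: -50.4 - 21.5 - 81.7 = -153.6
Current account = 445.4 + (-245.9) + (-174.5) + (-153.6) = -128.6
(Excluded from the current account — financial account: domestic pension funds' purchases of foreign equities 149.8; capital account: capital transfers received from emigrants 8.9, debt forgiveness received from foreign official creditors 39.0.)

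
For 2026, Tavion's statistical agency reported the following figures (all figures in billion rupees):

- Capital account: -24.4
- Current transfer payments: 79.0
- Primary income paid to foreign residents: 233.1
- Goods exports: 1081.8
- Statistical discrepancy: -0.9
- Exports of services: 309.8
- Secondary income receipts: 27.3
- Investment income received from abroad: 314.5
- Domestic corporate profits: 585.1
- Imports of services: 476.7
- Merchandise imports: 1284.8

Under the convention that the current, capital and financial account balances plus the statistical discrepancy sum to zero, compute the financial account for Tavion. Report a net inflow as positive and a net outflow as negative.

Goods balance = 1081.8 - 1284.8 = -203.0
Services balance = 309.8 - 476.7 = -166.9
Trade balance (goods + services) = -203.0 + (-166.9) = -369.9
Net primary income = 314.5 - 233.1 = 81.4
Net secondary income = 27.3 - 79.0 = -51.7
Current account = -369.9 + 81.4 + (-51.7) = -340.2
Financial account = -(-340.2 + (-24.4) + (-0.9)) = 365.5

365.5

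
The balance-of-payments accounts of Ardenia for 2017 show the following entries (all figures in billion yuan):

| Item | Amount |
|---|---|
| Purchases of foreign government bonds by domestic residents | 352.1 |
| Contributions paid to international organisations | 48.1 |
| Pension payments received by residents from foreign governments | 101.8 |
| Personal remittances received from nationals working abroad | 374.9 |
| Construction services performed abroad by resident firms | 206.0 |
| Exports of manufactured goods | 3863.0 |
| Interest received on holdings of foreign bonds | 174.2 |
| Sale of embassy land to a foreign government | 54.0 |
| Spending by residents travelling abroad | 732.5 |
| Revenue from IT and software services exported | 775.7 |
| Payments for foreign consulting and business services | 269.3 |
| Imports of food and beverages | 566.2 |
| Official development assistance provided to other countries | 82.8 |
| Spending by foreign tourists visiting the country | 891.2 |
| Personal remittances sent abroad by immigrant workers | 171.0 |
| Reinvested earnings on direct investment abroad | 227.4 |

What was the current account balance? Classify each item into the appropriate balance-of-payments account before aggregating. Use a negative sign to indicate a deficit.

4744.3

Goods: 3863.0 - 566.2 = 3296.8
Services: 775.7 + 891.2 - 732.5 - 269.3 + 206.0 = 871.1
Primary income: 174.2 + 227.4 = 401.6
Secondary income: -171.0 + 101.8 + 374.9 - 48.1 - 82.8 = 174.8
Current account = 3296.8 + 871.1 + 401.6 + 174.8 = 4744.3
(Excluded from the current account — financial account: purchases of foreign government bonds by domestic residents 352.1; capital account: sale of embassy land to a foreign government 54.0.)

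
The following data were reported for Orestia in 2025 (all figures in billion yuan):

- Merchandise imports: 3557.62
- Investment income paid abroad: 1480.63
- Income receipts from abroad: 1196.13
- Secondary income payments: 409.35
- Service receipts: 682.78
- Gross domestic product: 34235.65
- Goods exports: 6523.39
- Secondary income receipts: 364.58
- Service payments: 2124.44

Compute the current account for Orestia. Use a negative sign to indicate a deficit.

1194.84

Goods balance = 6523.39 - 3557.62 = 2965.77
Services balance = 682.78 - 2124.44 = -1441.66
Trade balance (goods + services) = 2965.77 + (-1441.66) = 1524.11
Net primary income = 1196.13 - 1480.63 = -284.50
Net secondary income = 364.58 - 409.35 = -44.77
Current account = 1524.11 + (-284.50) + (-44.77) = 1194.84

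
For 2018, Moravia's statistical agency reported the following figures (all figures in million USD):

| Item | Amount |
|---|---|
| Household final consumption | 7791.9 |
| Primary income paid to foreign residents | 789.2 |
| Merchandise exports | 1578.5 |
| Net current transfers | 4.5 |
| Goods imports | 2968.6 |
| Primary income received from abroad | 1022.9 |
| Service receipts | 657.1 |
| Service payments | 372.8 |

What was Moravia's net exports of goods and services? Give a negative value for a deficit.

-1105.8

Goods balance = 1578.5 - 2968.6 = -1390.1
Services balance = 657.1 - 372.8 = 284.3
Trade balance (goods + services) = -1390.1 + 284.3 = -1105.8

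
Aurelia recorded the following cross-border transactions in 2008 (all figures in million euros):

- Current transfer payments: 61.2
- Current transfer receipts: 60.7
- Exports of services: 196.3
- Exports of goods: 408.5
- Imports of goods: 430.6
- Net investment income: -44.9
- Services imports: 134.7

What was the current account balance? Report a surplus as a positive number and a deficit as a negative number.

Goods balance = 408.5 - 430.6 = -22.1
Services balance = 196.3 - 134.7 = 61.6
Trade balance (goods + services) = -22.1 + 61.6 = 39.5
Net primary income = -44.9
Net secondary income = 60.7 - 61.2 = -0.5
Current account = 39.5 + (-44.9) + (-0.5) = -5.9

-5.9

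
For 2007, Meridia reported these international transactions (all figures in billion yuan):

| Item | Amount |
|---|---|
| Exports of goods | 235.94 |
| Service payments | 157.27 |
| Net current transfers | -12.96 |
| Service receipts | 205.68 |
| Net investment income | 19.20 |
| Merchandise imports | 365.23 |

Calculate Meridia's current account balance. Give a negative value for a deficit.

Goods balance = 235.94 - 365.23 = -129.29
Services balance = 205.68 - 157.27 = 48.41
Trade balance (goods + services) = -129.29 + 48.41 = -80.88
Net primary income = 19.20
Net secondary income = -12.96
Current account = -80.88 + 19.20 + (-12.96) = -74.64

-74.64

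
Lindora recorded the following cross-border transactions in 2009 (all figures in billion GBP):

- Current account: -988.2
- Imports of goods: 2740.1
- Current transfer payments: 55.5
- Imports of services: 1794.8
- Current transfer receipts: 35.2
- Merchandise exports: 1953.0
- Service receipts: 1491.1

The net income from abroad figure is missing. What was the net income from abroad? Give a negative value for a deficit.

122.9

Current account = goods balance + services balance + net primary income + net secondary income
Sum of the known components = -1111.1
Net income from abroad = CA - (known components) = -988.2 - (-1111.1) = 122.9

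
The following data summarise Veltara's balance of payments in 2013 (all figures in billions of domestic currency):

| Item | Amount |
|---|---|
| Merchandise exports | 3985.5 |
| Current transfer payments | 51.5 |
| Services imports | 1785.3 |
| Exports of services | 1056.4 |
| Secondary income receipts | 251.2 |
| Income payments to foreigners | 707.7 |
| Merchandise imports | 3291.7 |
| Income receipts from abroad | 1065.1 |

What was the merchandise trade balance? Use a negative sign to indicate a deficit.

693.8

Goods balance = 3985.5 - 3291.7 = 693.8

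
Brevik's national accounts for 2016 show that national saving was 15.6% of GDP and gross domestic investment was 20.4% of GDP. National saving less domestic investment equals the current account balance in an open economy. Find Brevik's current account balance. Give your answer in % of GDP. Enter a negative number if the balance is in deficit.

-4.8

S - I = CA (net lending to the rest of the world).
CA = S - I = 15.6 - 20.4 = -4.8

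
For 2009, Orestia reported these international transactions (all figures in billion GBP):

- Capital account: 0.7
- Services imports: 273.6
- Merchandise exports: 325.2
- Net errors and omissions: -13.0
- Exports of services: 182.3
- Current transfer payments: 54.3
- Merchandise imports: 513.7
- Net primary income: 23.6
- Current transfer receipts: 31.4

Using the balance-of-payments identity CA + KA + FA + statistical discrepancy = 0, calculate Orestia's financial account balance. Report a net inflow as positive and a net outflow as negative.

Goods balance = 325.2 - 513.7 = -188.5
Services balance = 182.3 - 273.6 = -91.3
Trade balance (goods + services) = -188.5 + (-91.3) = -279.8
Net primary income = 23.6
Net secondary income = 31.4 - 54.3 = -22.9
Current account = -279.8 + 23.6 + (-22.9) = -279.1
Financial account = -(-279.1 + 0.7 + (-13.0)) = 291.4

291.4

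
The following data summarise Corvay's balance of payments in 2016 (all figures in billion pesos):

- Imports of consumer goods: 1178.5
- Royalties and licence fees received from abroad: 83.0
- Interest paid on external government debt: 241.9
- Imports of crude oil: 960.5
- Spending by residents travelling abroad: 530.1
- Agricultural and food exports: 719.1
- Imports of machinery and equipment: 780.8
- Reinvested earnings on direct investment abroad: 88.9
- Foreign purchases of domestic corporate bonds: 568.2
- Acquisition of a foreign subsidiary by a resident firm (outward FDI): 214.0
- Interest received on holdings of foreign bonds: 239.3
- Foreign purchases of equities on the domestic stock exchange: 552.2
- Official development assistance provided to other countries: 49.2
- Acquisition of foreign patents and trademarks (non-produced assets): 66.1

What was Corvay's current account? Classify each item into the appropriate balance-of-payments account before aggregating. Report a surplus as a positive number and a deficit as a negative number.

-2610.7

Goods: -780.8 - 960.5 - 1178.5 + 719.1 = -2200.7
Services: 83.0 - 530.1 = -447.1
Primary income: 239.3 - 241.9 + 88.9 = 86.3
Secondary income: -49.2
Current account = (-2200.7) + (-447.1) + 86.3 + (-49.2) = -2610.7
(Excluded from the current account — financial account: foreign purchases of domestic corporate bonds 568.2, acquisition of a foreign subsidiary by a resident firm (outward FDI) 214.0, foreign purchases of equities on the domestic stock exchange 552.2; capital account: acquisition of foreign patents and trademarks (non-produced assets) 66.1.)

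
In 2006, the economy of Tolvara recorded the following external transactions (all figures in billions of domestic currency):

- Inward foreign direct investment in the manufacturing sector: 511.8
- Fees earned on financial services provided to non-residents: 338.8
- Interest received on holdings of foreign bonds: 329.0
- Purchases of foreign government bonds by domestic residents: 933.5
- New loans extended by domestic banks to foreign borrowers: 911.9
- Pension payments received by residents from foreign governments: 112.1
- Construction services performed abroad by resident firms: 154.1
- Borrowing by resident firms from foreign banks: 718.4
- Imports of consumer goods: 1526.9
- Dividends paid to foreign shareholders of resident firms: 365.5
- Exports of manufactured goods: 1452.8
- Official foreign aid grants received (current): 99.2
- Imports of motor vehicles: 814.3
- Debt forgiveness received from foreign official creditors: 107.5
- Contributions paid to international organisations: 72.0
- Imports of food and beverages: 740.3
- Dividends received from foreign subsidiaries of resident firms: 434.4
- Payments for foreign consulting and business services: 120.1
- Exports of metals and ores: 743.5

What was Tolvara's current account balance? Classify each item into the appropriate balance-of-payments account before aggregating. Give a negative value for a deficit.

Goods: -814.3 - 740.3 + 1452.8 + 743.5 - 1526.9 = -885.2
Services: 154.1 + 338.8 - 120.1 = 372.8
Primary income: 434.4 + 329.0 - 365.5 = 397.9
Secondary income: -72.0 + 112.1 + 99.2 = 139.3
Current account = (-885.2) + 372.8 + 397.9 + 139.3 = 24.8
(Excluded from the current account — financial account: inward foreign direct investment in the manufacturing sector 511.8, purchases of foreign government bonds by domestic residents 933.5, new loans extended by domestic banks to foreign borrowers 911.9, borrowing by resident firms from foreign banks 718.4; capital account: debt forgiveness received from foreign official creditors 107.5.)

24.8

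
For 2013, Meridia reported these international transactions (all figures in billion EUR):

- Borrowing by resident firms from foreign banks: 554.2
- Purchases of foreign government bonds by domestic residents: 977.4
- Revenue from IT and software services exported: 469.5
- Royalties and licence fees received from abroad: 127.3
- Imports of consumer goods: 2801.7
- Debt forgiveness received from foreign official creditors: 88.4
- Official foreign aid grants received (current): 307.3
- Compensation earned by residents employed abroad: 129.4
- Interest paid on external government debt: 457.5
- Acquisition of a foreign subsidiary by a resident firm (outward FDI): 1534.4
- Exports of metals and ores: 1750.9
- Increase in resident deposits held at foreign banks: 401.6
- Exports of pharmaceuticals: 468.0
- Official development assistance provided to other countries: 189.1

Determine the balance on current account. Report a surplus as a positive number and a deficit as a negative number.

-195.9

Goods: -2801.7 + 1750.9 + 468.0 = -582.8
Services: 127.3 + 469.5 = 596.8
Primary income: -457.5 + 129.4 = -328.1
Secondary income: 307.3 - 189.1 = 118.2
Current account = (-582.8) + 596.8 + (-328.1) + 118.2 = -195.9
(Excluded from the current account — financial account: borrowing by resident firms from foreign banks 554.2, purchases of foreign government bonds by domestic residents 977.4, acquisition of a foreign subsidiary by a resident firm (outward FDI) 1534.4, increase in resident deposits held at foreign banks 401.6; capital account: debt forgiveness received from foreign official creditors 88.4.)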